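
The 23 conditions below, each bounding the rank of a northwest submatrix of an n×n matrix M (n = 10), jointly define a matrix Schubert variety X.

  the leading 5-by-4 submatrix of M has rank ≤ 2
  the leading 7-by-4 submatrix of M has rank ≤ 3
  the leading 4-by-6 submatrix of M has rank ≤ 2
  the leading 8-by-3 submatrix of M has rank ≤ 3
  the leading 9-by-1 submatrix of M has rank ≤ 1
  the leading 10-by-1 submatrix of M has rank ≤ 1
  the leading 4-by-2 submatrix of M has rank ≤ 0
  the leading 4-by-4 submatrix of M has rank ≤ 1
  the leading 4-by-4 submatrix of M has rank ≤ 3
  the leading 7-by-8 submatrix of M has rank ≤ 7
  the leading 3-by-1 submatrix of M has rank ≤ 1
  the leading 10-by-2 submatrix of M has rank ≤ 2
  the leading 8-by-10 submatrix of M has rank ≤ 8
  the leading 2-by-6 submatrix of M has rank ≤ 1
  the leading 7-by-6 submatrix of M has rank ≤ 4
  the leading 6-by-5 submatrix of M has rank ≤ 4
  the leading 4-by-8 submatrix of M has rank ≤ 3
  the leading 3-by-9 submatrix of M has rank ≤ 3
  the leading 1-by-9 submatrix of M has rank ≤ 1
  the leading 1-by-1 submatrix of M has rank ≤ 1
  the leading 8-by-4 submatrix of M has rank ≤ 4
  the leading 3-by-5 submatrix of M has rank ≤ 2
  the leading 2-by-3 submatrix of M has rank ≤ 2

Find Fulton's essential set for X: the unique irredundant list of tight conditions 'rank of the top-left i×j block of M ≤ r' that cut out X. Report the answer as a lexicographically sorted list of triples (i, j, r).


Recovering R(i,j) via the rank-extension bound from the 23 conditions:

  i=1: 0  0  1  1  1  1  1  1  1  1
  i=2: 0  0  1  1  1  1  2  2  2  2
  i=3: 0  0  1  1  2  2  3  3  3  3
  i=4: 0  0  1  1  2  2  3  3  4  4
  i=5: 1  1  2  2  3  3  4  4  5  5
  i=6: 1  2  3  3  4  4  5  5  6  6
  i=7: 1  2  3  3  4  4  5  6  7  7
  i=8: 1  2  3  4  5  5  6  7  8  8
  i=9: 1  2  3  4  5  6  7  8  9  9
  i=10: 1  2  3  4  5  6  7  8  9  10

giving w = (3, 7, 5, 9, 1, 2, 8, 4, 6, 10) via Δ²R.

Rothe diagram D(w) (17 cells), 7 SE-corners (essential conditions):

[(2, 6, 1), (4, 2, 0), (4, 4, 1), (4, 6, 2), (4, 8, 3), (7, 4, 3), (7, 6, 4)]


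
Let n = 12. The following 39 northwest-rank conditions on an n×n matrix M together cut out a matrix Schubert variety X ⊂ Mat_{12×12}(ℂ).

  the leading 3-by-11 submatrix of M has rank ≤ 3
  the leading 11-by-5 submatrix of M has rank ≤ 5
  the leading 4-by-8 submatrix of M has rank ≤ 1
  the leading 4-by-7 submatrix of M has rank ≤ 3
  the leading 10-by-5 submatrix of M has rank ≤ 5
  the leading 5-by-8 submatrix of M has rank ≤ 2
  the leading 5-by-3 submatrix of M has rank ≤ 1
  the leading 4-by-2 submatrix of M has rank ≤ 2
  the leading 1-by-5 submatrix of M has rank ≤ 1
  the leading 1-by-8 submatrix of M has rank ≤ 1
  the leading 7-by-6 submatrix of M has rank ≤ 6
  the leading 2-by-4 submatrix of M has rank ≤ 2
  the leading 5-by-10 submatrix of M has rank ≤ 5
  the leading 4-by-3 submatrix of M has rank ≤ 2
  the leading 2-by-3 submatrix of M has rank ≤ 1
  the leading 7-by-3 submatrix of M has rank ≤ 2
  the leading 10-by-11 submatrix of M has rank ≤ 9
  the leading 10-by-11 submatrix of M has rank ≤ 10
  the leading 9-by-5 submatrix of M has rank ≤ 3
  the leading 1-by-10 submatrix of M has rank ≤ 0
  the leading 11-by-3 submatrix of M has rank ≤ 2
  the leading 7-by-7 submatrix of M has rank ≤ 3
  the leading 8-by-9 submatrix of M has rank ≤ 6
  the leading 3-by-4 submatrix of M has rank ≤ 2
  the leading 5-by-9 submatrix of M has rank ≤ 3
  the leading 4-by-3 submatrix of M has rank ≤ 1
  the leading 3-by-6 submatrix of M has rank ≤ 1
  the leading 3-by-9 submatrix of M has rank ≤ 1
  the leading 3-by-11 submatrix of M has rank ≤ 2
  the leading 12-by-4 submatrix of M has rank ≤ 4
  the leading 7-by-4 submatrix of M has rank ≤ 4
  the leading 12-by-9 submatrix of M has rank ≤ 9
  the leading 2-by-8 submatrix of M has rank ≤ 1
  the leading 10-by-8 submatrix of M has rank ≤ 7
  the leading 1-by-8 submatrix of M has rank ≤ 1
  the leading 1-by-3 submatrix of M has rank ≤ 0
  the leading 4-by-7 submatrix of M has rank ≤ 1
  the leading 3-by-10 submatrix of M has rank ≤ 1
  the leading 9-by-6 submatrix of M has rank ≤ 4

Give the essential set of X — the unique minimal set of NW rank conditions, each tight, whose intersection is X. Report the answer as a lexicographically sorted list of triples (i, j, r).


Recovering R(i,j) via the rank-extension bound from the 39 conditions:

  R[1]: 0  0  0  0  0  0  0  0  0  0  1  1
  R[2]: 1  1  1  1  1  1  1  1  1  1  2  2
  R[3]: 1  1  1  1  1  1  1  1  1  1  2  3
  R[4]: 1  1  1  1  1  1  1  1  2  2  3  4
  R[5]: 1  1  1  2  2  2  2  2  3  3  4  5
  R[6]: 1  2  2  3  3  3  3  3  4  4  5  6
  R[7]: 1  2  2  3  3  3  3  4  5  5  6  7
  R[8]: 1  2  2  3  3  4  4  5  6  6  7  8
  R[9]: 1  2  2  3  3  4  5  6  7  7  8  9
  R[10]: 1  2  2  3  4  5  6  7  8  8  9  10
  R[11]: 1  2  2  3  4  5  6  7  8  9  10  11
  R[12]: 1  2  3  4  5  6  7  8  9  10  11  12

giving w = (11, 1, 12, 9, 4, 2, 8, 6, 7, 5, 10, 3) via Δ²R.

D(w) has 38 cells with 7 SE-corners; essential set:

[(1, 10, 0), (3, 10, 1), (4, 8, 1), (5, 3, 1), (7, 7, 3), (9, 5, 3), (11, 3, 2)]


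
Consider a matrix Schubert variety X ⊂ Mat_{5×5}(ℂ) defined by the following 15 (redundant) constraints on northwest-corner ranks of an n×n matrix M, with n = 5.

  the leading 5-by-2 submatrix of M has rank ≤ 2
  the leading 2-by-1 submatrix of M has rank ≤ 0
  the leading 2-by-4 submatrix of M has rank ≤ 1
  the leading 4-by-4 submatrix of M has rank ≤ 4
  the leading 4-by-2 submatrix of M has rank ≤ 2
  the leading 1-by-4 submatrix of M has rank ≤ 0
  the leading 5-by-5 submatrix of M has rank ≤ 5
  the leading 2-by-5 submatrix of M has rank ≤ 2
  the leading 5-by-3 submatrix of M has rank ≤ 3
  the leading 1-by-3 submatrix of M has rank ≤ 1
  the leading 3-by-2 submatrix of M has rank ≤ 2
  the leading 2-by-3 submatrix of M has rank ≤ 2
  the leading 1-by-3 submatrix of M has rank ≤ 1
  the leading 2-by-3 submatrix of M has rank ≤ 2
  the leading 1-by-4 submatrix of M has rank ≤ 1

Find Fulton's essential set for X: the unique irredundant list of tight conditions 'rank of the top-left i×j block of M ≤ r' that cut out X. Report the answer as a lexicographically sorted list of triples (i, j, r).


Propagating the 15 rank bounds to every northwest block:

  0 0 0 0 1
  0 1 1 1 2
  1 2 2 2 3
  1 2 3 3 4
  1 2 3 4 5

so w = (5, 2, 1, 3, 4).

|D(w)|=5, |Ess(w)|=2:

[(1, 4, 0), (2, 1, 0)]


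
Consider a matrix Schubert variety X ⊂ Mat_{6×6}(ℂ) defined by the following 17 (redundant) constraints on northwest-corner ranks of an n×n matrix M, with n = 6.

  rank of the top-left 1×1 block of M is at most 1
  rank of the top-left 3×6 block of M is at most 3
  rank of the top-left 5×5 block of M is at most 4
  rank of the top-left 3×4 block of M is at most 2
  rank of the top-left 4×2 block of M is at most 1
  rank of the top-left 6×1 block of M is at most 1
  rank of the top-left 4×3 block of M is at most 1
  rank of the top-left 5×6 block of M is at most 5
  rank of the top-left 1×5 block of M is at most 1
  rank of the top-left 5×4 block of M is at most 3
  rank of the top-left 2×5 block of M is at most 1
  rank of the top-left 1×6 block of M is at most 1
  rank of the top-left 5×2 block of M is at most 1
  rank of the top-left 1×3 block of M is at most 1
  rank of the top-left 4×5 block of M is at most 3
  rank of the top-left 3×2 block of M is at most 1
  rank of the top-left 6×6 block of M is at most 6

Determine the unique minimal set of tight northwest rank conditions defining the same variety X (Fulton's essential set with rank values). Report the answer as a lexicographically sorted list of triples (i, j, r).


Reconstructing r_w from the 17 given conditions:

  row 1: 1 1 1 1 1 1
  row 2: 1 1 1 1 1 2
  row 3: 1 1 1 2 2 3
  row 4: 1 1 1 2 3 4
  row 5: 1 1 2 3 4 5
  row 6: 1 2 3 4 5 6

reading off 1-entries of Δ²R: w = (1, 6, 4, 5, 3, 2).

ℓ(w)=9; the 3 essential cells (i,j,r):

[(2, 5, 1), (4, 3, 1), (5, 2, 1)]


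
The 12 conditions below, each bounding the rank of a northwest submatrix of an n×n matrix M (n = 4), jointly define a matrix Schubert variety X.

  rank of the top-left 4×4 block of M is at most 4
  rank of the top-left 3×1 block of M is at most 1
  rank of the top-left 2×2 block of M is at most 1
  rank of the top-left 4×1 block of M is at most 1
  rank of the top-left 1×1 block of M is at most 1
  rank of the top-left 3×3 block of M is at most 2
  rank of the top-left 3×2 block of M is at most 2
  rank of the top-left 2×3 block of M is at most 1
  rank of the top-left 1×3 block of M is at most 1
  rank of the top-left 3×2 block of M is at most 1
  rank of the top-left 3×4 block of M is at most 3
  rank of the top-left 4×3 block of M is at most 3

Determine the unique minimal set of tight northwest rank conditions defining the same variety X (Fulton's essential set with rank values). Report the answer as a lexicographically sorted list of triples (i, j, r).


Computing R[i][j] = min implied NW-rank bound (n=4, 12 conditions):

  row 1: 1, 1, 1, 1
  row 2: 1, 1, 1, 2
  row 3: 1, 1, 2, 3
  row 4: 1, 2, 3, 4

giving w = (1, 4, 3, 2) via Δ²R.

Rothe diagram D(w) (3 cells), 2 SE-corners (essential conditions):

[(2, 3, 1), (3, 2, 1)]


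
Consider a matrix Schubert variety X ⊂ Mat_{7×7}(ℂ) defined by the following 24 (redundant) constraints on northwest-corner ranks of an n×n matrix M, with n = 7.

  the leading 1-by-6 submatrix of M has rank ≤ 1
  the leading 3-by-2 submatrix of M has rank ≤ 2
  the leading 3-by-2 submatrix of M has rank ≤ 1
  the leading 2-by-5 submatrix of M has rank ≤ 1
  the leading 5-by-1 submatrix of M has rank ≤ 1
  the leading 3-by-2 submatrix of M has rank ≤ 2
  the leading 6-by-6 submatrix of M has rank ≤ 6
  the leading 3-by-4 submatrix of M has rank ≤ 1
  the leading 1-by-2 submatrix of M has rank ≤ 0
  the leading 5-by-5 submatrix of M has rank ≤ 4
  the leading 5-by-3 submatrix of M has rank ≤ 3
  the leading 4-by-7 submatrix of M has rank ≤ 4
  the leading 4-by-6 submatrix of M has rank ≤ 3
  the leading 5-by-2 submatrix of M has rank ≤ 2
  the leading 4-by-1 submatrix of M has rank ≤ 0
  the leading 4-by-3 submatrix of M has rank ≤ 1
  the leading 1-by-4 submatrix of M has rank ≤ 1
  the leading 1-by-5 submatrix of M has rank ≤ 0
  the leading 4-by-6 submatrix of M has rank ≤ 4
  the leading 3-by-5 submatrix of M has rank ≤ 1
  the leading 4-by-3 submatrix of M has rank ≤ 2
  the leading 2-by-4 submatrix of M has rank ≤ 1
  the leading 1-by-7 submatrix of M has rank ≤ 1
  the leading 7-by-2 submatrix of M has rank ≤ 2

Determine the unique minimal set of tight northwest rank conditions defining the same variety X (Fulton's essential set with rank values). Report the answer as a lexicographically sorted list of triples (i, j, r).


The tightest implied rank at each (i,j), from the 24 conditions:

  R[1]: 0  0  0  0  0  1  1
  R[2]: 0  1  1  1  1  2  2
  R[3]: 0  1  1  1  1  2  3
  R[4]: 0  1  1  2  2  3  4
  R[5]: 1  2  2  3  3  4  5
  R[6]: 1  2  3  4  4  5  6
  R[7]: 1  2  3  4  5  6  7

second differences of R give the permutation w = (6, 2, 7, 4, 1, 3, 5).

D(w) has 12 cells with 4 SE-corners; essential set:

[(1, 5, 0), (3, 5, 1), (4, 1, 0), (4, 3, 1)]


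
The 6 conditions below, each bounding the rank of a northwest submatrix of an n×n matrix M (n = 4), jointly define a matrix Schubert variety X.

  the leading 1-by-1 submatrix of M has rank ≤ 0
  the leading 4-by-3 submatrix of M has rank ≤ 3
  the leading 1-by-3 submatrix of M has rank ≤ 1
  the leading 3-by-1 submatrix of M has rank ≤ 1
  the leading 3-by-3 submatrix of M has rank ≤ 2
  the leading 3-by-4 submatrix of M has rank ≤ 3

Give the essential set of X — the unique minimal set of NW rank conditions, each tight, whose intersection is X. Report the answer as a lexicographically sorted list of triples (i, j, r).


The tightest implied rank at each (i,j), from the 6 conditions:

  R[1]: 0 1 1 1
  R[2]: 1 2 2 2
  R[3]: 1 2 2 3
  R[4]: 1 2 3 4

so w = (2, 1, 4, 3).

|D(w)|=2, |Ess(w)|=2:

[(1, 1, 0), (3, 3, 2)]


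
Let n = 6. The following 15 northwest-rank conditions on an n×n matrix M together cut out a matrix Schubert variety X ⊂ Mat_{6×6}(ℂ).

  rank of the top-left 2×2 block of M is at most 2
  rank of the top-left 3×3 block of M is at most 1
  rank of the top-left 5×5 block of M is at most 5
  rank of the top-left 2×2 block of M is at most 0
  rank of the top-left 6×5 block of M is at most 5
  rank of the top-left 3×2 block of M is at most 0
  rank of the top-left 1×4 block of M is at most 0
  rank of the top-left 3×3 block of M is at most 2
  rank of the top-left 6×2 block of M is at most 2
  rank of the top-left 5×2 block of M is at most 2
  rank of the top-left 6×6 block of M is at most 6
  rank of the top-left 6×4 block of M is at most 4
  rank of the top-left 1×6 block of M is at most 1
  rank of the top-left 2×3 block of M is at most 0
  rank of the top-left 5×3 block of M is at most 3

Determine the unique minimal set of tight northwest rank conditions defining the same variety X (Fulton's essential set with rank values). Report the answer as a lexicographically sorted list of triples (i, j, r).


Reconstructing r_w from the 15 given conditions:

  R[1]: 0  0  0  0  1  1
  R[2]: 0  0  0  1  2  2
  R[3]: 0  0  1  2  3  3
  R[4]: 1  1  2  3  4  4
  R[5]: 1  2  3  4  5  5
  R[6]: 1  2  3  4  5  6

so w = (5, 4, 3, 1, 2, 6).

Fulton essential set (3 of the 9 Rothe cells):

[(1, 4, 0), (2, 3, 0), (3, 2, 0)]


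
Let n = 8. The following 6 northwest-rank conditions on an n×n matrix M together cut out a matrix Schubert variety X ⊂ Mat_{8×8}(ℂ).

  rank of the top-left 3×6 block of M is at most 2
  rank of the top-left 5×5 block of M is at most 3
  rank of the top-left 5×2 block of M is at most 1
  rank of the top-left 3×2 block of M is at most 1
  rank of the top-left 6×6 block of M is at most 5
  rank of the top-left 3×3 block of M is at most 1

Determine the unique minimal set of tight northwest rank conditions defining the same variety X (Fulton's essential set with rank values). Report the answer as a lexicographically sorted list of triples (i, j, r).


Rank table r_w(8×8) implied by the 6 constraints:

  i=1: 1 1 1 1 1 1 1 1
  i=2: 1 1 1 2 2 2 2 2
  i=3: 1 1 1 2 2 2 3 3
  i=4: 1 1 2 3 3 3 4 4
  i=5: 1 1 2 3 3 4 5 5
  i=6: 1 2 3 4 4 5 6 6
  i=7: 1 2 3 4 5 6 7 7
  i=8: 1 2 3 4 5 6 7 8

giving w = (1, 4, 7, 3, 6, 2, 5, 8) via Δ²R.

4 SE-corners of the 9-cell Rothe diagram give Ess(w):

[(3, 3, 1), (3, 6, 2), (5, 2, 1), (5, 5, 3)]


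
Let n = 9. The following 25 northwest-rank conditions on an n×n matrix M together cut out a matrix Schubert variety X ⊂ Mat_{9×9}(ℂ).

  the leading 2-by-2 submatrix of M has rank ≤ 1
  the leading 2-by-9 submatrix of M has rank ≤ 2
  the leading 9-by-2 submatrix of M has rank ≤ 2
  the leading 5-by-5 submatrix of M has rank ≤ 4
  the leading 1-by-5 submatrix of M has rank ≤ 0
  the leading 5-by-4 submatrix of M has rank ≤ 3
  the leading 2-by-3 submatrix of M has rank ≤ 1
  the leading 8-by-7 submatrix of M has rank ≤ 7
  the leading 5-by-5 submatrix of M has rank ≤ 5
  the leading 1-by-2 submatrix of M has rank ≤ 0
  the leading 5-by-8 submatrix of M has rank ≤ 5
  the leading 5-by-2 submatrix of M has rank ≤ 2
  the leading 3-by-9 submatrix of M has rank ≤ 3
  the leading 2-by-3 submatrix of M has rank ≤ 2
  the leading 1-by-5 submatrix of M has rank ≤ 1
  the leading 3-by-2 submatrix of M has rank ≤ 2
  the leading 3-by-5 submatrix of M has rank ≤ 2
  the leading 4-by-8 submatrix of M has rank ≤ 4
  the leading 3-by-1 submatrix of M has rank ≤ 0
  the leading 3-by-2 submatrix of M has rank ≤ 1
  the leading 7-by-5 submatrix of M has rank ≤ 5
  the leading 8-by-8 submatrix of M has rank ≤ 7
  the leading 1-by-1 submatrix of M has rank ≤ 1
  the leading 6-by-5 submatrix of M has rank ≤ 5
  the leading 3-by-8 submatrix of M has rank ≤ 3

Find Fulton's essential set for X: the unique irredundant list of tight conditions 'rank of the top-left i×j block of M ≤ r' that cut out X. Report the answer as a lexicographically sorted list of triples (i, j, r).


Computing R[i][j] = min implied NW-rank bound (n=9, 25 conditions):

  0  0  0  0  0  1  1  1  1
  0  1  1  1  1  2  2  2  2
  0  1  2  2  2  3  3  3  3
  1  2  3  3  3  4  4  4  4
  1  2  3  3  4  5  5  5  5
  1  2  3  4  5  6  6  6  6
  1  2  3  4  5  6  7  7  7
  1  2  3  4  5  6  7  7  8
  1  2  3  4  5  6  7  8  9

reading off 1-entries of Δ²R: w = (6, 2, 3, 1, 5, 4, 7, 9, 8).

Rothe diagram D(w) (9 cells), 4 SE-corners (essential conditions):

[(1, 5, 0), (3, 1, 0), (5, 4, 3), (8, 8, 7)]


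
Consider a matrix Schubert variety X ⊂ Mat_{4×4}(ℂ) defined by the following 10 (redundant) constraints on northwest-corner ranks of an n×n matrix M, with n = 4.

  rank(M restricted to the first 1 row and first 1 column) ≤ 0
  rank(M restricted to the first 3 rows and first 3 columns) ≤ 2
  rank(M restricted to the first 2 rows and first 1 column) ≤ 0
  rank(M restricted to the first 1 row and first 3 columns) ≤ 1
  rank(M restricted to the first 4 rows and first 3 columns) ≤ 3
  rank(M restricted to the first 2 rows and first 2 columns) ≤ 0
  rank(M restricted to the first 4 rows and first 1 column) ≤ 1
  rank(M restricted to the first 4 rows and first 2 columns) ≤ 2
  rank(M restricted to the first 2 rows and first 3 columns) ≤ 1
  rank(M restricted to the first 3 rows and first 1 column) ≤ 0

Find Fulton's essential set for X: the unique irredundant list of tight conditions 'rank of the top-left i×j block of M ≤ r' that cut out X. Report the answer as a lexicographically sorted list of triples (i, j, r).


Propagating the 10 rank bounds to every northwest block:

  0, 0, 1, 1
  0, 0, 1, 2
  0, 1, 2, 3
  1, 2, 3, 4

second differences of R give the permutation w = (3, 4, 2, 1).

D(w) has 5 cells with 2 SE-corners; essential set:

[(2, 2, 0), (3, 1, 0)]


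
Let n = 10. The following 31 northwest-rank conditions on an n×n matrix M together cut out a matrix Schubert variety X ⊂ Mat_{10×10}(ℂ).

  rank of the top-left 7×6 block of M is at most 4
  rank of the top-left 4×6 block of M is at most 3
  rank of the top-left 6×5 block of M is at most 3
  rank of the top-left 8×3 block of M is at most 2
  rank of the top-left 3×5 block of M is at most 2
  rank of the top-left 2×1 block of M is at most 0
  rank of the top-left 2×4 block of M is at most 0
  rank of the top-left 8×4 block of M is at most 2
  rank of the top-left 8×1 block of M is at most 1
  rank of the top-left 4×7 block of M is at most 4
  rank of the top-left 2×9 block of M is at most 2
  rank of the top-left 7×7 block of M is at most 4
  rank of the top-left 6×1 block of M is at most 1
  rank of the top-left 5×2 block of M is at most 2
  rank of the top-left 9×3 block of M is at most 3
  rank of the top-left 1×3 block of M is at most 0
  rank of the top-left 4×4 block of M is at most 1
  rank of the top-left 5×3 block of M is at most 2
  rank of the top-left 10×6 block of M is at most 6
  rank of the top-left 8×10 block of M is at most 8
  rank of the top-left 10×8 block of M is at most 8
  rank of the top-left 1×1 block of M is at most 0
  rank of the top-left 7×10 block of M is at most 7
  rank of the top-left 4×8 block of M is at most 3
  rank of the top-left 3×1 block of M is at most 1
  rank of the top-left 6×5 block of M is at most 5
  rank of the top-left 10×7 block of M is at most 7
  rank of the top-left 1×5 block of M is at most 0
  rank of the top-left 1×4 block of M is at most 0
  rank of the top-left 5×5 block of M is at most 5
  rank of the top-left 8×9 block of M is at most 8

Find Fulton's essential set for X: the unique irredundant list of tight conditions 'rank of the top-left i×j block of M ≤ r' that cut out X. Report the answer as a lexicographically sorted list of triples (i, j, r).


Propagating the 31 rank bounds to every northwest block:

  R[1]: 0 | 0 | 0 | 0 | 0 | 1 | 1 | 1 | 1 | 1
  R[2]: 0 | 0 | 0 | 0 | 1 | 2 | 2 | 2 | 2 | 2
  R[3]: 1 | 1 | 1 | 1 | 2 | 3 | 3 | 3 | 3 | 3
  R[4]: 1 | 1 | 1 | 1 | 2 | 3 | 3 | 3 | 4 | 4
  R[5]: 1 | 2 | 2 | 2 | 3 | 4 | 4 | 4 | 5 | 5
  R[6]: 1 | 2 | 2 | 2 | 3 | 4 | 4 | 5 | 6 | 6
  R[7]: 1 | 2 | 2 | 2 | 3 | 4 | 4 | 5 | 6 | 7
  R[8]: 1 | 2 | 2 | 2 | 3 | 4 | 5 | 6 | 7 | 8
  R[9]: 1 | 2 | 3 | 3 | 4 | 5 | 6 | 7 | 8 | 9
  R[10]: 1 | 2 | 3 | 4 | 5 | 6 | 7 | 8 | 9 | 10

hence w(1..10) = (6, 5, 1, 9, 2, 8, 10, 7, 3, 4).

Rothe diagram D(w) (22 cells), 6 SE-corners (essential conditions):

[(1, 5, 0), (2, 4, 0), (4, 4, 1), (4, 8, 3), (7, 7, 4), (8, 4, 2)]


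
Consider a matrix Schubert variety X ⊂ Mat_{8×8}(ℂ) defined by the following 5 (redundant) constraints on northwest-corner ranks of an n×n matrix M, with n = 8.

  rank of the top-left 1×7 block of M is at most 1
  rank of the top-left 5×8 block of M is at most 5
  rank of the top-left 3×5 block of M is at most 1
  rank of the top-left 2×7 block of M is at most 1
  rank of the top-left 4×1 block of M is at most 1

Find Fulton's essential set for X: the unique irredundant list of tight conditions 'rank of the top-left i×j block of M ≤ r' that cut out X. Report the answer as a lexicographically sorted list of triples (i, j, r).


Reconstructing r_w from the 5 given conditions:

  i=1: 1 1 1 1 1 1 1 1
  i=2: 1 1 1 1 1 1 1 2
  i=3: 1 1 1 1 1 2 2 3
  i=4: 1 2 2 2 2 3 3 4
  i=5: 1 2 3 3 3 4 4 5
  i=6: 1 2 3 4 4 5 5 6
  i=7: 1 2 3 4 5 6 6 7
  i=8: 1 2 3 4 5 6 7 8

so w = (1, 8, 6, 2, 3, 4, 5, 7).

Rothe diagram D(w) (10 cells), 2 SE-corners (essential conditions):

[(2, 7, 1), (3, 5, 1)]


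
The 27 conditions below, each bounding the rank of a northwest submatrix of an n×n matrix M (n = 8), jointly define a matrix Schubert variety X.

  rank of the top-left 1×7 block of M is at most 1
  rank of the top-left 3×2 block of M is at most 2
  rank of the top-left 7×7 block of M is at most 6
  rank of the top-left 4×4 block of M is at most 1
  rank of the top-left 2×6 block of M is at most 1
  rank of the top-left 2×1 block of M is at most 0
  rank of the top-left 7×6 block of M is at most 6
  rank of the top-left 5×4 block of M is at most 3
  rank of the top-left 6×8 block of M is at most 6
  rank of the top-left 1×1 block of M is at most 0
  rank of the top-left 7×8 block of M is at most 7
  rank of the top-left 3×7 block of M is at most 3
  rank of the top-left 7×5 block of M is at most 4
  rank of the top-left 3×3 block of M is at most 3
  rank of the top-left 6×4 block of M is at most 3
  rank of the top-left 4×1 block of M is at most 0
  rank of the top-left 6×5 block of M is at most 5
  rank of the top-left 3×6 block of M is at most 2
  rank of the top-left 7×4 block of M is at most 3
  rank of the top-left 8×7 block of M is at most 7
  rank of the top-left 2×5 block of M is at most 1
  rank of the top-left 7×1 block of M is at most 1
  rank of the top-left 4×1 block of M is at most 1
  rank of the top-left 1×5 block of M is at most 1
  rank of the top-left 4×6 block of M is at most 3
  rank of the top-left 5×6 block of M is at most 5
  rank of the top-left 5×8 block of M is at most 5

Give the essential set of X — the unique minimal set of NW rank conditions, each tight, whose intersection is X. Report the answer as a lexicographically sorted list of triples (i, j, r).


Propagating the 27 rank bounds to every northwest block:

  R[1]: 0 1 1 1 1 1 1 1
  R[2]: 0 1 1 1 1 1 2 2
  R[3]: 0 1 1 1 2 2 3 3
  R[4]: 0 1 1 1 2 3 4 4
  R[5]: 1 2 2 2 3 4 5 5
  R[6]: 1 2 3 3 4 5 6 6
  R[7]: 1 2 3 3 4 5 6 7
  R[8]: 1 2 3 4 5 6 7 8

so w = (2, 7, 5, 6, 1, 3, 8, 4).

D(w) has 13 cells with 4 SE-corners; essential set:

[(2, 6, 1), (4, 1, 0), (4, 4, 1), (7, 4, 3)]


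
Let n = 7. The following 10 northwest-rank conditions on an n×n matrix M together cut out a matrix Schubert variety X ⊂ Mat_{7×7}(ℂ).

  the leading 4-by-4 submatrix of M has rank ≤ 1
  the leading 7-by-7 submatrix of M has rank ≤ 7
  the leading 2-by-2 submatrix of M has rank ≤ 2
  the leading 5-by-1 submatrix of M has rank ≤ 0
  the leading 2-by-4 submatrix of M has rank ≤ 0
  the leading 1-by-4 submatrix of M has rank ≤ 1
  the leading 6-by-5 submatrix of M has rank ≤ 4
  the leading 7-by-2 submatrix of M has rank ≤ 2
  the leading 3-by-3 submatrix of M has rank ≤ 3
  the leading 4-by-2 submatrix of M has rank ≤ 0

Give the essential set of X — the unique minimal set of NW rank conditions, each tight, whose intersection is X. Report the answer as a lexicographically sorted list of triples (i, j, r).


Computing R[i][j] = min implied NW-rank bound (n=7, 10 conditions):

  0, 0, 0, 0, 1, 1, 1
  0, 0, 0, 0, 1, 2, 2
  0, 0, 1, 1, 2, 3, 3
  0, 0, 1, 1, 2, 3, 4
  0, 1, 2, 2, 3, 4, 5
  1, 2, 3, 3, 4, 5, 6
  1, 2, 3, 4, 5, 6, 7

so w = (5, 6, 3, 7, 2, 1, 4).

Rothe diagram D(w) (14 cells), 4 SE-corners (essential conditions):

[(2, 4, 0), (4, 2, 0), (4, 4, 1), (5, 1, 0)]


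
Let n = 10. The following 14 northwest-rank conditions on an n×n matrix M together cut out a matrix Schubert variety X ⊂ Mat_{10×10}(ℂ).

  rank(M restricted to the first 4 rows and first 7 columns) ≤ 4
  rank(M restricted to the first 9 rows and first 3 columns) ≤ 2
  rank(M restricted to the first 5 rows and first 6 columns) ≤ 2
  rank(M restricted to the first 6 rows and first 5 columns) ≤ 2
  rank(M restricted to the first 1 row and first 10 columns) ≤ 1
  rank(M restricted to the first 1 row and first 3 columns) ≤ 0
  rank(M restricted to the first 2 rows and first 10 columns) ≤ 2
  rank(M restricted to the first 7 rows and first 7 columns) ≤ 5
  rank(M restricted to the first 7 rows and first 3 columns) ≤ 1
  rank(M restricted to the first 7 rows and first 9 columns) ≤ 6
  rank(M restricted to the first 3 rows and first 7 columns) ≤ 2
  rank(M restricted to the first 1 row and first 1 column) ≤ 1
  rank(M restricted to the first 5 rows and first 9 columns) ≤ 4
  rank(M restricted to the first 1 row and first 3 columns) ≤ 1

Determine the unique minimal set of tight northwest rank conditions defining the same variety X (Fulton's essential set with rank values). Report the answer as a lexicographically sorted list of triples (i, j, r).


Propagating the 14 rank bounds to every northwest block:

  i=1: 0, 0, 0, 1, 1, 1, 1, 1, 1, 1
  i=2: 1, 1, 1, 2, 2, 2, 2, 2, 2, 2
  i=3: 1, 1, 1, 2, 2, 2, 2, 3, 3, 3
  i=4: 1, 1, 1, 2, 2, 2, 3, 4, 4, 4
  i=5: 1, 1, 1, 2, 2, 2, 3, 4, 4, 5
  i=6: 1, 1, 1, 2, 2, 3, 4, 5, 5, 6
  i=7: 1, 1, 1, 2, 3, 4, 5, 6, 6, 7
  i=8: 1, 2, 2, 3, 4, 5, 6, 7, 7, 8
  i=9: 1, 2, 2, 3, 4, 5, 6, 7, 8, 9
  i=10: 1, 2, 3, 4, 5, 6, 7, 8, 9, 10

second differences of R give the permutation w = (4, 1, 8, 7, 10, 6, 5, 2, 9, 3).

7 SE-corners of the 23-cell Rothe diagram give Ess(w):

[(1, 3, 0), (3, 7, 2), (5, 6, 2), (5, 9, 4), (6, 5, 2), (7, 3, 1), (9, 3, 2)]


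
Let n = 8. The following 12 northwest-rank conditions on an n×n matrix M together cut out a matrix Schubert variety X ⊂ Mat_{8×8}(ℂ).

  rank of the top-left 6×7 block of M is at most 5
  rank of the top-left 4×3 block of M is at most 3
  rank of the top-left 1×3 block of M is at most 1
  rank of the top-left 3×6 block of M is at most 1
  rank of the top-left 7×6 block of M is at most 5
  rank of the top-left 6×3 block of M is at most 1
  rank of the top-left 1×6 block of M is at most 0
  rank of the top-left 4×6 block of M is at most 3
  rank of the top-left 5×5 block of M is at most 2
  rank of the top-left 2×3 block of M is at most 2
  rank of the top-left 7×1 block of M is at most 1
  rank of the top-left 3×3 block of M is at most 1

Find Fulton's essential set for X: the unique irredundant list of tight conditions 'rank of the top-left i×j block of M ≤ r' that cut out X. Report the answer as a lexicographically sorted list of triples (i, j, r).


Reconstructing r_w from the 12 given conditions:

  0, 0, 0, 0, 0, 0, 1, 1
  1, 1, 1, 1, 1, 1, 2, 2
  1, 1, 1, 1, 1, 1, 2, 3
  1, 1, 1, 2, 2, 2, 3, 4
  1, 1, 1, 2, 2, 3, 4, 5
  1, 1, 1, 2, 3, 4, 5, 6
  1, 2, 2, 3, 4, 5, 6, 7
  1, 2, 3, 4, 5, 6, 7, 8

hence w(1..8) = (7, 1, 8, 4, 6, 5, 2, 3).

D(w) has 18 cells with 4 SE-corners; essential set:

[(1, 6, 0), (3, 6, 1), (5, 5, 2), (6, 3, 1)]


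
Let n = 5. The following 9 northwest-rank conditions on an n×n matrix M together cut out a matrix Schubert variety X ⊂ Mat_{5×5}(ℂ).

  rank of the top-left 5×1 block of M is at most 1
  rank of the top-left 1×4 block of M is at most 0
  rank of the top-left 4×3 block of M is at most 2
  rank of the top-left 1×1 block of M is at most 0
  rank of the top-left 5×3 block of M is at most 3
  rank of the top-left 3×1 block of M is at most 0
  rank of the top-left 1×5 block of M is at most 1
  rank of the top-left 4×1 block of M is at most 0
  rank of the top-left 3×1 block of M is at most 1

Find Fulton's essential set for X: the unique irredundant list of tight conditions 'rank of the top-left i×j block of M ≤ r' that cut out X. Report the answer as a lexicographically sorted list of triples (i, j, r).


Reconstructing r_w from the 9 given conditions:

  row 1: 0, 0, 0, 0, 1
  row 2: 0, 1, 1, 1, 2
  row 3: 0, 1, 2, 2, 3
  row 4: 0, 1, 2, 3, 4
  row 5: 1, 2, 3, 4, 5

so w = (5, 2, 3, 4, 1).

Fulton essential set (2 of the 7 Rothe cells):

[(1, 4, 0), (4, 1, 0)]


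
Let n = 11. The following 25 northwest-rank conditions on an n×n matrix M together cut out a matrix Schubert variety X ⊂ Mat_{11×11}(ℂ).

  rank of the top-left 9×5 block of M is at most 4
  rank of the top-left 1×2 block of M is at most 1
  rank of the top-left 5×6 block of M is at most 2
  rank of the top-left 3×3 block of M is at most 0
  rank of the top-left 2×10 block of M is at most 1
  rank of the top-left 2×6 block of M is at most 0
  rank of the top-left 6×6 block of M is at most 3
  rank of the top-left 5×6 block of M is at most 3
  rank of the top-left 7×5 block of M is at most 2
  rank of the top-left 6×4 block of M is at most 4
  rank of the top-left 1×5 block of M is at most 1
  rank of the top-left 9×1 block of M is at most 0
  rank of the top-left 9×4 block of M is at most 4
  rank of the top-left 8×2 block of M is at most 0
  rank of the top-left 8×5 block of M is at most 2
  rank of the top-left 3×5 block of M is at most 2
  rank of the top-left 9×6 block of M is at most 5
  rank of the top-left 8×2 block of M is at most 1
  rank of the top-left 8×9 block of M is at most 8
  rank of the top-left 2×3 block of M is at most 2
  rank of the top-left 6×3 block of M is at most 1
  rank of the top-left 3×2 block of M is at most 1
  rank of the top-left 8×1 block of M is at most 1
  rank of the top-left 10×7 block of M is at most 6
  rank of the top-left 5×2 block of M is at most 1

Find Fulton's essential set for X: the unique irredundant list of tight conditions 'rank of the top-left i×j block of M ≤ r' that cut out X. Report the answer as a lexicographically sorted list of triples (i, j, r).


Recovering R(i,j) via the rank-extension bound from the 25 conditions:

  0  0  0  0  0  0  1  1  1  1  1
  0  0  0  0  0  0  1  1  1  1  2
  0  0  0  1  1  1  2  2  2  2  3
  0  0  1  2  2  2  3  3  3  3  4
  0  0  1  2  2  2  3  4  4  4  5
  0  0  1  2  2  3  4  5  5  5  6
  0  0  1  2  2  3  4  5  6  6  7
  0  0  1  2  2  3  4  5  6  7  8
  0  1  2  3  3  4  5  6  7  8  9
  1  2  3  4  4  5  6  7  8  9  10
  1  2  3  4  5  6  7  8  9  10  11

so w = (7, 11, 4, 3, 8, 6, 9, 10, 2, 1, 5).

|D(w)|=34, |Ess(w)|=7:

[(2, 6, 0), (2, 10, 1), (3, 3, 0), (5, 6, 2), (8, 2, 0), (8, 5, 2), (9, 1, 0)]


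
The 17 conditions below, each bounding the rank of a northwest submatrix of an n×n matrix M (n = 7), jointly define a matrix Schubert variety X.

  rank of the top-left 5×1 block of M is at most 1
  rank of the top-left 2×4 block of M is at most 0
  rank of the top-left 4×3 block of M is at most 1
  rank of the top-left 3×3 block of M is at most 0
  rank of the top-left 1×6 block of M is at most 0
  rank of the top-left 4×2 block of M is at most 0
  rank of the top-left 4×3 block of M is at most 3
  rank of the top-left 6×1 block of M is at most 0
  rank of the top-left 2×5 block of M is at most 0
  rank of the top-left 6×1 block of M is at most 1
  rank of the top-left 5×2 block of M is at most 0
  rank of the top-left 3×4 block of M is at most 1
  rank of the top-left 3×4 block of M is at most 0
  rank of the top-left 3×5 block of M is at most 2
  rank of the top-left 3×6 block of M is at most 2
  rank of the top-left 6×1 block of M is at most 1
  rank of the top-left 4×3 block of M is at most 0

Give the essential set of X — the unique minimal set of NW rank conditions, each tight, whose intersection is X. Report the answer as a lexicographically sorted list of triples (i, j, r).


The tightest implied rank at each (i,j), from the 17 conditions:

  row 1: 0  0  0  0  0  0  1
  row 2: 0  0  0  0  0  1  2
  row 3: 0  0  0  0  1  2  3
  row 4: 0  0  0  1  2  3  4
  row 5: 0  0  1  2  3  4  5
  row 6: 0  1  2  3  4  5  6
  row 7: 1  2  3  4  5  6  7

the unique w with this rank table is (7, 6, 5, 4, 3, 2, 1).

|D(w)|=21, |Ess(w)|=6:

[(1, 6, 0), (2, 5, 0), (3, 4, 0), (4, 3, 0), (5, 2, 0), (6, 1, 0)]


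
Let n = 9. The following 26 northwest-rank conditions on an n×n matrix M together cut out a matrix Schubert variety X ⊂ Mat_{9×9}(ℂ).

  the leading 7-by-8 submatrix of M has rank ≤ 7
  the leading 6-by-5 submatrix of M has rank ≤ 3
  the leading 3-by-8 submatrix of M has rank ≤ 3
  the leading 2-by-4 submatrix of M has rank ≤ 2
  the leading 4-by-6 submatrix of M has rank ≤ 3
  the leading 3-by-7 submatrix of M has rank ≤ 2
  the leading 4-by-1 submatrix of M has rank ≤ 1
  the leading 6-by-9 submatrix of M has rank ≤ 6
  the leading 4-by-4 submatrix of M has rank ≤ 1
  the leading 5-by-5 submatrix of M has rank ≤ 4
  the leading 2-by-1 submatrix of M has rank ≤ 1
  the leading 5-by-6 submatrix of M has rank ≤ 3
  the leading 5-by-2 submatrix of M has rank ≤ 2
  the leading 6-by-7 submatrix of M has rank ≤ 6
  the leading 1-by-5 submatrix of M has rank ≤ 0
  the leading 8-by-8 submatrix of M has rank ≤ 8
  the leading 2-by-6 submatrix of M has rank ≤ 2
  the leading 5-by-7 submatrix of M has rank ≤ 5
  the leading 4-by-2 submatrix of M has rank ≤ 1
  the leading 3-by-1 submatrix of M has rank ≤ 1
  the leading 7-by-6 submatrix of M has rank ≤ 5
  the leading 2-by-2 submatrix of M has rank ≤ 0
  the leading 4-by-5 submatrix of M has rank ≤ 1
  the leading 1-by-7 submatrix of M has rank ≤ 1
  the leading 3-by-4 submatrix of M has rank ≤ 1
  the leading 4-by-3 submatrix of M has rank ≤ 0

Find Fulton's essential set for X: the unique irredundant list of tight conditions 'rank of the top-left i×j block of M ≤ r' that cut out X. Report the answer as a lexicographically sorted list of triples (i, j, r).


The tightest implied rank at each (i,j), from the 26 conditions:

  row 1: 0  0  0  0  0  1  1  1  1
  row 2: 0  0  0  1  1  2  2  2  2
  row 3: 0  0  0  1  1  2  2  3  3
  row 4: 0  0  0  1  1  2  3  4  4
  row 5: 1  1  1  2  2  3  4  5  5
  row 6: 1  2  2  3  3  4  5  6  6
  row 7: 1  2  3  4  4  5  6  7  7
  row 8: 1  2  3  4  5  6  7  8  8
  row 9: 1  2  3  4  5  6  7  8  9

so w = (6, 4, 8, 7, 1, 2, 3, 5, 9).

Rothe diagram D(w) (17 cells), 4 SE-corners (essential conditions):

[(1, 5, 0), (3, 7, 2), (4, 3, 0), (4, 5, 1)]


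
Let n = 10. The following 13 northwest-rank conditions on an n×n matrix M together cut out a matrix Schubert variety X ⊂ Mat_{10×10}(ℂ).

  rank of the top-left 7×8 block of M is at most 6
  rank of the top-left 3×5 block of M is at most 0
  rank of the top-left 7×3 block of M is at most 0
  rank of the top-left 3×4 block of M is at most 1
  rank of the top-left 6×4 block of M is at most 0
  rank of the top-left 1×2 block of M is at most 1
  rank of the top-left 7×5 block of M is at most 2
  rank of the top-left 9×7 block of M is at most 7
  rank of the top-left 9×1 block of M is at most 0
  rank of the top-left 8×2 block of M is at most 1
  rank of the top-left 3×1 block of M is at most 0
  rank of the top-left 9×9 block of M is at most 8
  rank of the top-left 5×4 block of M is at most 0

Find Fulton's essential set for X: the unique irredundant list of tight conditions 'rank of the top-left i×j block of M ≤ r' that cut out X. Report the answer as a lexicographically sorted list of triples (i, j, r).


Reconstructing r_w from the 13 given conditions:

  row 1: 0  0  0  0  0  1  1  1  1  1
  row 2: 0  0  0  0  0  1  2  2  2  2
  row 3: 0  0  0  0  0  1  2  3  3  3
  row 4: 0  0  0  0  1  2  3  4  4  4
  row 5: 0  0  0  0  1  2  3  4  5  5
  row 6: 0  0  0  0  1  2  3  4  5  6
  row 7: 0  0  0  1  2  3  4  5  6  7
  row 8: 0  1  1  2  3  4  5  6  7  8
  row 9: 0  1  2  3  4  5  6  7  8  9
  row 10: 1  2  3  4  5  6  7  8  9  10

reading off 1-entries of Δ²R: w = (6, 7, 8, 5, 9, 10, 4, 2, 3, 1).

Fulton essential set (4 of the 32 Rothe cells):

[(3, 5, 0), (6, 4, 0), (7, 3, 0), (9, 1, 0)]


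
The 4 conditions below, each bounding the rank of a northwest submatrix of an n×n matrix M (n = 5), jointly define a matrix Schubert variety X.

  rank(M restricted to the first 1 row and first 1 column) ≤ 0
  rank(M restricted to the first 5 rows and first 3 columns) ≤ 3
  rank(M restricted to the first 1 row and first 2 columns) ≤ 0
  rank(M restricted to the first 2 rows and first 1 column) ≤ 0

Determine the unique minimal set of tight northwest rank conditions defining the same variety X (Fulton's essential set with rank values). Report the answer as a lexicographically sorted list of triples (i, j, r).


Recovering R(i,j) via the rank-extension bound from the 4 conditions:

  i=1: 0 0 1 1 1
  i=2: 0 1 2 2 2
  i=3: 1 2 3 3 3
  i=4: 1 2 3 4 4
  i=5: 1 2 3 4 5

giving w = (3, 2, 1, 4, 5) via Δ²R.

Fulton essential set (2 of the 3 Rothe cells):

[(1, 2, 0), (2, 1, 0)]


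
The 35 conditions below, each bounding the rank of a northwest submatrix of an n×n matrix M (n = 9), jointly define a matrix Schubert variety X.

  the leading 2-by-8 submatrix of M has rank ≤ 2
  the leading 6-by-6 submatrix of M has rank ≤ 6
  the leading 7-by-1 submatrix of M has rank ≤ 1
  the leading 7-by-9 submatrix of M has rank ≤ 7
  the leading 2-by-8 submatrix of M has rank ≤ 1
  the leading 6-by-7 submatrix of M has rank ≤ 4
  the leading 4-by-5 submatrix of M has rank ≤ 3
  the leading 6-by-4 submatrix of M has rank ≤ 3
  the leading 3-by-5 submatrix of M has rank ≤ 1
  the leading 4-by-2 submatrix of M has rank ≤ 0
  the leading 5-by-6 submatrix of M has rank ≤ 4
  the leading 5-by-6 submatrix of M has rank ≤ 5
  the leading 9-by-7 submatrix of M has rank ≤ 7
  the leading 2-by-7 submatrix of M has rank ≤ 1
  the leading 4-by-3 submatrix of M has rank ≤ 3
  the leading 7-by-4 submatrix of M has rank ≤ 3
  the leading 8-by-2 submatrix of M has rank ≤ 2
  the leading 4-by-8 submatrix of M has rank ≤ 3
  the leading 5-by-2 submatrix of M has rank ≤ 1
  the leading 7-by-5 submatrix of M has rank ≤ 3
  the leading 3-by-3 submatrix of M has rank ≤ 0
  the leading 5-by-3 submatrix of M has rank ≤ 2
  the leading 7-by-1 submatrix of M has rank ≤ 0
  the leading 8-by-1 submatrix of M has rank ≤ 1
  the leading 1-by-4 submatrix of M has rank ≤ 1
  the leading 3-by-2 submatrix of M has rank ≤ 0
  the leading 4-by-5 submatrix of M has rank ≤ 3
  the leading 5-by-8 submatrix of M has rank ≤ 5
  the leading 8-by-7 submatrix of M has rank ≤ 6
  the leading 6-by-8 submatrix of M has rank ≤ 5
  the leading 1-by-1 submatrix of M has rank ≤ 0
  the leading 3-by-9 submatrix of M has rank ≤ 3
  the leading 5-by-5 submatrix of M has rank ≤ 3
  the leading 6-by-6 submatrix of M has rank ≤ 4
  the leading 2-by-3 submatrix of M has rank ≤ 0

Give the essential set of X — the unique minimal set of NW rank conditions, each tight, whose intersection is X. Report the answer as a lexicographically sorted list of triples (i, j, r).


Reconstructing r_w from the 35 given conditions:

  i=1: 0  0  0  1  1  1  1  1  1
  i=2: 0  0  0  1  1  1  1  1  2
  i=3: 0  0  0  1  1  2  2  2  3
  i=4: 0  0  1  2  2  3  3  3  4
  i=5: 0  1  2  3  3  4  4  4  5
  i=6: 0  1  2  3  3  4  4  5  6
  i=7: 0  1  2  3  3  4  5  6  7
  i=8: 1  2  3  4  4  5  6  7  8
  i=9: 1  2  3  4  5  6  7  8  9

reading off 1-entries of Δ²R: w = (4, 9, 6, 3, 2, 8, 7, 1, 5).

Rothe diagram D(w) (22 cells), 7 SE-corners (essential conditions):

[(2, 8, 1), (3, 3, 0), (3, 5, 1), (4, 2, 0), (6, 7, 4), (7, 1, 0), (7, 5, 3)]
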